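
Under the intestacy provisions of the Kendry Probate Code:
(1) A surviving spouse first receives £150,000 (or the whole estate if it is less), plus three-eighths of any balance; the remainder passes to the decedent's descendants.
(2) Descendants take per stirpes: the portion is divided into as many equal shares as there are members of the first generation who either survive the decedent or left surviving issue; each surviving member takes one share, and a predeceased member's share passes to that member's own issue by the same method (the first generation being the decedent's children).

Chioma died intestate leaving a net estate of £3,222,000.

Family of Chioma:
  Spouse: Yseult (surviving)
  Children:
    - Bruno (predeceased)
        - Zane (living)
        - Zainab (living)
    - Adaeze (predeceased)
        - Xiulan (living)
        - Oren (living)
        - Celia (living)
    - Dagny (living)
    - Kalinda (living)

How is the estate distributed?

Yseult first takes £150,000, leaving a balance of £3,072,000. Yseult then takes three-eighths of the balance (£1,152,000), for a total of £1,302,000. The remaining £1,920,000 passes to the descendants.
The descendants' portion (£1,920,000) is divided into 4 shares of £480,000: Dagny and Kalinda each take £480,000; Bruno's £480,000 share passes to Bruno's issue; Adaeze's £480,000 share passes to Adaeze's issue.
Bruno's share (£480,000) is divided into 2 shares of £240,000: Zane and Zainab each take £240,000.
Adaeze's share (£480,000) is divided into 3 shares of £160,000: Xiulan, Oren, and Celia each take £160,000.

Yseult: £1,302,000; Zane: £240,000; Zainab: £240,000; Xiulan: £160,000; Oren: £160,000; Celia: £160,000; Dagny: £480,000; Kalinda: £480,000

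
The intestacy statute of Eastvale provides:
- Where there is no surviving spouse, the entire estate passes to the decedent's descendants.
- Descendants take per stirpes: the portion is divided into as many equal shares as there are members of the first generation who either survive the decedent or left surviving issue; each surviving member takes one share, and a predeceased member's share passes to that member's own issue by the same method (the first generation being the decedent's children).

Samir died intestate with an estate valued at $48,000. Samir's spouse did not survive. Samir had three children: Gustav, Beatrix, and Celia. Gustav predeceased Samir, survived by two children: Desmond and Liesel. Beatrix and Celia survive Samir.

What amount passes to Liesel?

The entire $48,000 passes to the descendants.
That amount ($48,000) is divided into 3 shares of $16,000: Beatrix and Celia each take $16,000; Gustav's $16,000 share passes to Gustav's issue.
Gustav's share ($16,000) is divided into 2 shares of $8,000: Desmond and Liesel each take $8,000.

Liesel receives $8,000.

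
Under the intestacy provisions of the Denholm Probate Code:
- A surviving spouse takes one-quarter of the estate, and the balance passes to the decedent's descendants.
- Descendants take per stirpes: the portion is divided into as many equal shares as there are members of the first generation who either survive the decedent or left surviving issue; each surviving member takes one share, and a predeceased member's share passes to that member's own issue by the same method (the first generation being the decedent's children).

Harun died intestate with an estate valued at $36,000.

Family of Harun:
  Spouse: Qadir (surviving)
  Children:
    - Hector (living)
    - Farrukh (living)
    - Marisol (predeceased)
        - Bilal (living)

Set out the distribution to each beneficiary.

Qadir: $9,000; Hector: $9,000; Farrukh: $9,000; Bilal: $9,000

Qadir takes one-quarter of $36,000 = $9,000. The remaining $27,000 passes to the descendants.
The descendants' portion ($27,000) is divided into 3 shares of $9,000: Hector and Farrukh each take $9,000; Marisol's $9,000 share passes to Marisol's issue.
Marisol's share ($9,000) passes entirely to Bilal.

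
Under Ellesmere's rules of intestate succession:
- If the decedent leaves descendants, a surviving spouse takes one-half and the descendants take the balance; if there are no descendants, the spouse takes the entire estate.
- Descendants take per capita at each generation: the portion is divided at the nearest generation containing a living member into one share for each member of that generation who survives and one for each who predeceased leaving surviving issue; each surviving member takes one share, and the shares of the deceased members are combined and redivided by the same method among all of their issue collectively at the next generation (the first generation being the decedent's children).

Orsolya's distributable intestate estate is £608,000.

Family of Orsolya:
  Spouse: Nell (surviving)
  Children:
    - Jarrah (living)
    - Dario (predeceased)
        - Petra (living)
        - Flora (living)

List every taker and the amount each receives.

Nell: £304,000; Jarrah: £152,000; Petra: £76,000; Flora: £76,000

Nell takes one-half of £608,000 = £304,000. The remaining £304,000 passes to the descendants.
The descendants' portion (£304,000) is divided at the children's generation into 2 shares of £152,000. Jarrah takes £152,000. The remaining share for the deceased Dario (£152,000) is carried to the next generation.
That pool (£152,000) is divided at the grandchildren's generation equally among Petra and Flora: £76,000 each.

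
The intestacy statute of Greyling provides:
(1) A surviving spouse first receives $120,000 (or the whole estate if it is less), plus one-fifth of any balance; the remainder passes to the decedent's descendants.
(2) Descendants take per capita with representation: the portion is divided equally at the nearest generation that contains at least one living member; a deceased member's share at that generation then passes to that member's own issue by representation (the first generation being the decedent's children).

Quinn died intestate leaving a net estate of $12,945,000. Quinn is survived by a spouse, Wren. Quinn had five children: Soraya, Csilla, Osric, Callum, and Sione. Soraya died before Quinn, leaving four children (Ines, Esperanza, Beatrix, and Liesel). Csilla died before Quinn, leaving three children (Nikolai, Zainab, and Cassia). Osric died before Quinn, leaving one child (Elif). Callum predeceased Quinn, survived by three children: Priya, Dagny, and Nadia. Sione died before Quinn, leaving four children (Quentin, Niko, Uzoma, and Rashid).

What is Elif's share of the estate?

Wren first takes $120,000, leaving a balance of $12,825,000. Wren then takes one-fifth of the balance ($2,565,000), for a total of $2,685,000. The remaining $10,260,000 passes to the descendants.
No child survives, so the initial division is made at the grandchildren's generation.
The descendants' portion ($10,260,000) is divided into 15 shares of $684,000: Ines, Esperanza, Beatrix, Liesel, Nikolai, Zainab, Cassia, Elif, Priya, Dagny, Nadia, Quentin, Niko, Uzoma, and Rashid each take $684,000.

Elif receives $684,000.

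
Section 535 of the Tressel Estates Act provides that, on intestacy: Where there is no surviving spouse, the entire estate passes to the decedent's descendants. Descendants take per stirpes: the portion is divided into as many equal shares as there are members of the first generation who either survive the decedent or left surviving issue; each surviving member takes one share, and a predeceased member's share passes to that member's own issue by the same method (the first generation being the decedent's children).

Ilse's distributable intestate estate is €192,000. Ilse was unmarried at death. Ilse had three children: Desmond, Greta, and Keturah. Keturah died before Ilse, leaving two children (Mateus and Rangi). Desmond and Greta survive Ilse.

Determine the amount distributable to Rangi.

The entire €192,000 passes to the descendants.
That amount (€192,000) is divided into 3 shares of €64,000: Desmond and Greta each take €64,000; Keturah's €64,000 share passes to Keturah's issue.
Keturah's share (€64,000) is divided into 2 shares of €32,000: Mateus and Rangi each take €32,000.

Rangi receives €32,000.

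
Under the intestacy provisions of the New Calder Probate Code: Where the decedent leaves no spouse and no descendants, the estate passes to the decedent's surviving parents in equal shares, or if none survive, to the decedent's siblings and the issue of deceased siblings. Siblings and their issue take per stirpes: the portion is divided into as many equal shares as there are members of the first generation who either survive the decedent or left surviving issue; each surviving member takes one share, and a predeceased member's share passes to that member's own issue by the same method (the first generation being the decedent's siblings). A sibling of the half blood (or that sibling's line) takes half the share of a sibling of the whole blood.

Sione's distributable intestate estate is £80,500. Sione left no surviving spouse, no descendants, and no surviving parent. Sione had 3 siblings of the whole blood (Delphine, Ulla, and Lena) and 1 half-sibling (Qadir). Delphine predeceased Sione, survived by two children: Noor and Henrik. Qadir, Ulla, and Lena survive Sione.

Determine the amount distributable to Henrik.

The entire £80,500 passes to the siblings and their issue.
Counting each half-blood sibling's line as half a unit, there are 7/2 units in £80,500, so one unit is £23,000. Whole-blood lines (Delphine, Ulla, and Lena) take £23,000 each; half-blood lines (Qadir) take £11,500 each.
Delphine's share (£23,000) is divided into 2 shares of £11,500: Noor and Henrik each take £11,500.

Henrik receives £11,500.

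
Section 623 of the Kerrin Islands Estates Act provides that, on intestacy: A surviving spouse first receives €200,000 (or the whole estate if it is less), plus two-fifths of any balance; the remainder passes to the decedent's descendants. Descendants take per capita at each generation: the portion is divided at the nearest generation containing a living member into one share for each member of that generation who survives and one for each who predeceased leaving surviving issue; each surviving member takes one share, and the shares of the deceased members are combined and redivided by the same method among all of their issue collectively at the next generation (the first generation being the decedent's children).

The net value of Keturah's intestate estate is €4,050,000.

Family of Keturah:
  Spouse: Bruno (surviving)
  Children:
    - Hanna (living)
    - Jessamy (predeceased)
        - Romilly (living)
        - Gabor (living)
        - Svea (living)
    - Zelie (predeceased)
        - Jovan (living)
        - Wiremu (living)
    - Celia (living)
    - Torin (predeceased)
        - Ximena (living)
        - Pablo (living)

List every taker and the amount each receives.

Bruno: €1,740,000; Hanna: €462,000; Romilly: €198,000; Gabor: €198,000; Svea: €198,000; Jovan: €198,000; Wiremu: €198,000; Celia: €462,000; Ximena: €198,000; Pablo: €198,000

Bruno first takes €200,000, leaving a balance of €3,850,000. Bruno then takes two-fifths of the balance (€1,540,000), for a total of €1,740,000. The remaining €2,310,000 passes to the descendants.
The descendants' portion (€2,310,000) is divided at the children's generation into 5 shares of €462,000. Hanna and Celia each take €462,000. The 3 shares of the deceased (Jessamy, Zelie, and Torin) are combined into a pool of €1,386,000.
That pool (€1,386,000) is divided at the grandchildren's generation equally among Romilly, Gabor, Svea, Jovan, Wiremu, Ximena, and Pablo: €198,000 each.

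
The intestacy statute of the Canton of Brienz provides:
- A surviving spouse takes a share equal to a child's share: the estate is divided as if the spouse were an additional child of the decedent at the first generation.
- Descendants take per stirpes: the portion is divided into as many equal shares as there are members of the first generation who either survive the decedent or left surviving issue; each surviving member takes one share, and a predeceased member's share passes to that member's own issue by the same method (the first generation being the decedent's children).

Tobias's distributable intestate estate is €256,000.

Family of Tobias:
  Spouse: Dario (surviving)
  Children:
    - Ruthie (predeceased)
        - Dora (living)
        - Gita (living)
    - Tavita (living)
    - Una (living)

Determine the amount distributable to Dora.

The spouse counts as an additional share at the children's level, so there are 4 primary shares of €64,000. Dario takes one such share (€64,000).
The children's combined portion (€192,000) is divided into 3 shares of €64,000: Tavita and Una each take €64,000; Ruthie's €64,000 share passes to Ruthie's issue.
Ruthie's share (€64,000) is divided into 2 shares of €32,000: Dora and Gita each take €32,000.

Dora receives €32,000.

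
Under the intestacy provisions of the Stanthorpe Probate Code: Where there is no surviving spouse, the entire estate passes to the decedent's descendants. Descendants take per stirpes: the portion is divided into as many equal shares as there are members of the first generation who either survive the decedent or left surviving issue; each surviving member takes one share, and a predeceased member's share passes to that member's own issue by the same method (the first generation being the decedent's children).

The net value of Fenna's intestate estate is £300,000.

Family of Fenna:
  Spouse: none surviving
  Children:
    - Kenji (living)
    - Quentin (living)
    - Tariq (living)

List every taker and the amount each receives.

Kenji: £100,000; Quentin: £100,000; Tariq: £100,000

The entire £300,000 passes to the descendants.
That amount (£300,000) is divided into 3 shares of £100,000: Kenji, Quentin, and Tariq each take £100,000.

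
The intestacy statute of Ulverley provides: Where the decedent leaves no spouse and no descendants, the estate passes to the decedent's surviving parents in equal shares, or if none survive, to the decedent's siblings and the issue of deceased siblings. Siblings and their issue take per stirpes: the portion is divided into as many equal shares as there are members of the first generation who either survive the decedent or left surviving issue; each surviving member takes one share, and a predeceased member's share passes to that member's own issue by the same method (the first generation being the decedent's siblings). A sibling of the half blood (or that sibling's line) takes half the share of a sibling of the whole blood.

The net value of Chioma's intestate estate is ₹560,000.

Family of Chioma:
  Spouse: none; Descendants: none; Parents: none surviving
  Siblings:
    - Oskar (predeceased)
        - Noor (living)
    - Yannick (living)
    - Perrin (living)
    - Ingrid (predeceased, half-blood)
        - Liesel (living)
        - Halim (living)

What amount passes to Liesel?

The entire ₹560,000 passes to the siblings and their issue.
Counting each half-blood sibling's line as half a unit, there are 7/2 units in ₹560,000, so one unit is ₹160,000. Whole-blood lines (Oskar, Yannick, and Perrin) take ₹160,000 each; half-blood lines (Ingrid) take ₹80,000 each.
Oskar's share (₹160,000) passes entirely to Noor.
Ingrid's share (₹80,000) is divided into 2 shares of ₹40,000: Liesel and Halim each take ₹40,000.

Liesel receives ₹40,000.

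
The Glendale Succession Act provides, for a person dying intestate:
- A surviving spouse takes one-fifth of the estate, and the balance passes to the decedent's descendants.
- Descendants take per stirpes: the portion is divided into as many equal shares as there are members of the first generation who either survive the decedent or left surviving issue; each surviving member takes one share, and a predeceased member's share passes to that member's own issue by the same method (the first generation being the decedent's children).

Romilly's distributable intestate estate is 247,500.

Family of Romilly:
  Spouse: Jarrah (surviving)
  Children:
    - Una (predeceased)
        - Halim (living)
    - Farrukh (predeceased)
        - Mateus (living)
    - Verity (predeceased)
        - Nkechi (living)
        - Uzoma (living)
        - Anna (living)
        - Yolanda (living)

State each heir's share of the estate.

Jarrah takes one-fifth of 247,500 = 49,500. The remaining 198,000 passes to the descendants.
The descendants' portion (198,000) is divided into 3 shares of 66,000: Una's 66,000 share passes to Una's issue; Farrukh's 66,000 share passes to Farrukh's issue; Verity's 66,000 share passes to Verity's issue.
Una's share (66,000) passes entirely to Halim.
Farrukh's share (66,000) passes entirely to Mateus.
Verity's share (66,000) is divided into 4 shares of 16,500: Nkechi, Uzoma, Anna, and Yolanda each take 16,500.

Jarrah: 49,500; Halim: 66,000; Mateus: 66,000; Nkechi: 16,500; Uzoma: 16,500; Anna: 16,500; Yolanda: 16,500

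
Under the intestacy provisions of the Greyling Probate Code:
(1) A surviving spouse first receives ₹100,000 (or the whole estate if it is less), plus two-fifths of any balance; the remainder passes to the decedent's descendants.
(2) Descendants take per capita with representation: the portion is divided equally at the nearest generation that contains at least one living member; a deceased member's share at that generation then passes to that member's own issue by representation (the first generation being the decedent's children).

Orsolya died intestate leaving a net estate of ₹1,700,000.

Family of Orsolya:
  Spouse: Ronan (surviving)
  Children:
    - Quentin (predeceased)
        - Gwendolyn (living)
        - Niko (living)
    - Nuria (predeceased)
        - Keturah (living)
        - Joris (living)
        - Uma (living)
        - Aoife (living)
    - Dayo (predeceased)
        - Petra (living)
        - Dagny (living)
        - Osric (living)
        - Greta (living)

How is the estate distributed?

Ronan first takes ₹100,000, leaving a balance of ₹1,600,000. Ronan then takes two-fifths of the balance (₹640,000), for a total of ₹740,000. The remaining ₹960,000 passes to the descendants.
No child survives, so the initial division is made at the grandchildren's generation.
The descendants' portion (₹960,000) is divided into 10 shares of ₹96,000: Gwendolyn, Niko, Keturah, Joris, Uma, Aoife, Petra, Dagny, Osric, and Greta each take ₹96,000.

Ronan: ₹740,000; Gwendolyn: ₹96,000; Niko: ₹96,000; Keturah: ₹96,000; Joris: ₹96,000; Uma: ₹96,000; Aoife: ₹96,000; Petra: ₹96,000; Dagny: ₹96,000; Osric: ₹96,000; Greta: ₹96,000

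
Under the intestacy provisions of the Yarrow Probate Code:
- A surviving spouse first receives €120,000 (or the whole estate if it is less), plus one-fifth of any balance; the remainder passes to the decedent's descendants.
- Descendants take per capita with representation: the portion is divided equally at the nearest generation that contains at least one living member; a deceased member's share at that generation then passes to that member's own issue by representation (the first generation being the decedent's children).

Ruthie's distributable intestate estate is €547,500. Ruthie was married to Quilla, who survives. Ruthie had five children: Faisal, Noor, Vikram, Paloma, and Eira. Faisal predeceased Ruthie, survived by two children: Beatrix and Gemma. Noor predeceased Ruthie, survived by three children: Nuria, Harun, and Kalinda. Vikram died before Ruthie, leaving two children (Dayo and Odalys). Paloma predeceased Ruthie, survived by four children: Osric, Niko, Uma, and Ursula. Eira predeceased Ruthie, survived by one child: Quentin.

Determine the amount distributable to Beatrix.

Beatrix receives €28,500.

Quilla first takes €120,000, leaving a balance of €427,500. Quilla then takes one-fifth of the balance (€85,500), for a total of €205,500. The remaining €342,000 passes to the descendants.
No child survives, so the initial division is made at the grandchildren's generation.
The descendants' portion (€342,000) is divided into 12 shares of €28,500: Beatrix, Gemma, Nuria, Harun, Kalinda, Dayo, Odalys, Osric, Niko, Uma, Ursula, and Quentin each take €28,500.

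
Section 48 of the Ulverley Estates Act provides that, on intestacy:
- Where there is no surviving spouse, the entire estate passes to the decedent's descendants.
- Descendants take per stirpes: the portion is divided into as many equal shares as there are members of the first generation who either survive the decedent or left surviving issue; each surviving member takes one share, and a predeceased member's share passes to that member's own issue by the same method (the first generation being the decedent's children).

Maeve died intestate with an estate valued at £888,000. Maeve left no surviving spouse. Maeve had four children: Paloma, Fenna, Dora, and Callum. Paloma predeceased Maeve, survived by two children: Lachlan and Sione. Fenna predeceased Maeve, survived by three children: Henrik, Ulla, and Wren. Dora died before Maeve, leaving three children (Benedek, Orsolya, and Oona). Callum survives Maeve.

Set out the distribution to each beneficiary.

The entire £888,000 passes to the descendants.
That amount (£888,000) is divided into 4 shares of £222,000: Callum takes £222,000; Paloma's £222,000 share passes to Paloma's issue; Fenna's £222,000 share passes to Fenna's issue; Dora's £222,000 share passes to Dora's issue.
Paloma's share (£222,000) is divided into 2 shares of £111,000: Lachlan and Sione each take £111,000.
Fenna's share (£222,000) is divided into 3 shares of £74,000: Henrik, Ulla, and Wren each take £74,000.
Dora's share (£222,000) is divided into 3 shares of £74,000: Benedek, Orsolya, and Oona each take £74,000.

Lachlan: £111,000; Sione: £111,000; Henrik: £74,000; Ulla: £74,000; Wren: £74,000; Benedek: £74,000; Orsolya: £74,000; Oona: £74,000; Callum: £222,000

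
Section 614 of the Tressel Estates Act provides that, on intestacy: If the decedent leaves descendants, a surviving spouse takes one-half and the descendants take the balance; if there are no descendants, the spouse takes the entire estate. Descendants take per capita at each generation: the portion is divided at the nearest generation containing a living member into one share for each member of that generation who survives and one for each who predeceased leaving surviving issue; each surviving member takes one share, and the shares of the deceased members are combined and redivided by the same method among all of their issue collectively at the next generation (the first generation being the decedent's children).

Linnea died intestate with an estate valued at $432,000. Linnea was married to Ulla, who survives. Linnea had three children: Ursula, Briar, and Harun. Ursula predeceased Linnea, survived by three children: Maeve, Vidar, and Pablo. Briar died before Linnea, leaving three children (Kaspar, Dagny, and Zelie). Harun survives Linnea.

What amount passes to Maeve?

Ulla takes one-half of $432,000 = $216,000. The remaining $216,000 passes to the descendants.
The descendants' portion ($216,000) is divided at the children's generation into 3 shares of $72,000. Harun takes $72,000. The 2 shares of the deceased (Ursula and Briar) are combined into a pool of $144,000.
That pool ($144,000) is divided at the grandchildren's generation equally among Maeve, Vidar, Pablo, Kaspar, Dagny, and Zelie: $24,000 each.

Maeve receives $24,000.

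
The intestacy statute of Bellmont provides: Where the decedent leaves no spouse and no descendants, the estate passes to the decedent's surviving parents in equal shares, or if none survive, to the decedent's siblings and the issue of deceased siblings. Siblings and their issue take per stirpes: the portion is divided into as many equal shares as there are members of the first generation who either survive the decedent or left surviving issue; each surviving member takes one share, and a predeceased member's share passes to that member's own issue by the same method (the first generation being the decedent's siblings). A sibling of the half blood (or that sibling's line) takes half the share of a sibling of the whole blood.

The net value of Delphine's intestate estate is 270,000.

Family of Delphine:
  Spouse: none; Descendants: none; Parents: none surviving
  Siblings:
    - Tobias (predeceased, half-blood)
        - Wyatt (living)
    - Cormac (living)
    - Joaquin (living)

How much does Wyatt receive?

The entire 270,000 passes to the siblings and their issue.
Counting each half-blood sibling's line as half a unit, there are 5/2 units in 270,000, so one unit is 108,000. Whole-blood lines (Cormac and Joaquin) take 108,000 each; half-blood lines (Tobias) take 54,000 each.
Tobias's share (54,000) passes entirely to Wyatt.

Wyatt receives 54,000.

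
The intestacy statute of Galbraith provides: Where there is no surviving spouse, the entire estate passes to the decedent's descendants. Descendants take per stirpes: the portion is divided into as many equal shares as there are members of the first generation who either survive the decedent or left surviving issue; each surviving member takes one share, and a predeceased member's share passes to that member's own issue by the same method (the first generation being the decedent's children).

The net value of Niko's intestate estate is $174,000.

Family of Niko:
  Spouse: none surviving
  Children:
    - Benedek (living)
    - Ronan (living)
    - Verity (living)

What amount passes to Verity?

Verity receives $58,000.

The entire $174,000 passes to the descendants.
That amount ($174,000) is divided into 3 shares of $58,000: Benedek, Ronan, and Verity each take $58,000.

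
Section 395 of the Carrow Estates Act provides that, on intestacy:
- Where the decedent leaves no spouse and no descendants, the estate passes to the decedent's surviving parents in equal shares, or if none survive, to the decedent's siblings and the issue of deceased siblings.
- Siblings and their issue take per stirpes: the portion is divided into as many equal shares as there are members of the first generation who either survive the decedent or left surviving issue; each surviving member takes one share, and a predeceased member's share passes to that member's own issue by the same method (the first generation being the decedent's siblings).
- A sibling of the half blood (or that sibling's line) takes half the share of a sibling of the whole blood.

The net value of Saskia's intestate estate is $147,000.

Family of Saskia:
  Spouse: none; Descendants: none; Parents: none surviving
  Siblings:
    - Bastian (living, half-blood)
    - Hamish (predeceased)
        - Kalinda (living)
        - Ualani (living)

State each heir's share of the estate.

The entire $147,000 passes to the siblings and their issue.
Counting each half-blood sibling's line as half a unit, there are 3/2 units in $147,000, so one unit is $98,000. Whole-blood lines (Hamish) take $98,000 each; half-blood lines (Bastian) take $49,000 each.
Hamish's share ($98,000) is divided into 2 shares of $49,000: Kalinda and Ualani each take $49,000.

Bastian: $49,000; Kalinda: $49,000; Ualani: $49,000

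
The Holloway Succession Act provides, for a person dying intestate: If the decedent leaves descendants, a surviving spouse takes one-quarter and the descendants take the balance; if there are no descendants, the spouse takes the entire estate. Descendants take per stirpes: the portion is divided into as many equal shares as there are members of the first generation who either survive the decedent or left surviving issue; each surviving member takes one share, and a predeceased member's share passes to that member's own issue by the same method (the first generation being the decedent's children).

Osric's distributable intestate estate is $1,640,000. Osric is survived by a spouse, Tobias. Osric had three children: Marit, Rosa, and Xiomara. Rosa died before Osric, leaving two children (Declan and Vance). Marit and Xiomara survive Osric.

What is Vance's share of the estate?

Vance receives $205,000.

Tobias takes one-quarter of $1,640,000 = $410,000. The remaining $1,230,000 passes to the descendants.
The descendants' portion ($1,230,000) is divided into 3 shares of $410,000: Marit and Xiomara each take $410,000; Rosa's $410,000 share passes to Rosa's issue.
Rosa's share ($410,000) is divided into 2 shares of $205,000: Declan and Vance each take $205,000.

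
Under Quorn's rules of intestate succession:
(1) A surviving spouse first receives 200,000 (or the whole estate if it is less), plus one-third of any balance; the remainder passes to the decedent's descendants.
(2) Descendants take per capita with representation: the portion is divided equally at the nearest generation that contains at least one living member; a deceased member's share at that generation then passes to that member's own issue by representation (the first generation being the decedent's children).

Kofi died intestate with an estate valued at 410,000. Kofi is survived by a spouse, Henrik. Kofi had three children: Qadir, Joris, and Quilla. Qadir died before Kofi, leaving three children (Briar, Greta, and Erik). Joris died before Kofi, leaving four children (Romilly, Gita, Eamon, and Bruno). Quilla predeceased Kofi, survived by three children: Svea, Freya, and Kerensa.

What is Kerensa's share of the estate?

Henrik first takes 200,000, leaving a balance of 210,000. Henrik then takes one-third of the balance (70,000), for a total of 270,000. The remaining 140,000 passes to the descendants.
No child survives, so the initial division is made at the grandchildren's generation.
The descendants' portion (140,000) is divided into 10 shares of 14,000: Briar, Greta, Erik, Romilly, Gita, Eamon, Bruno, Svea, Freya, and Kerensa each take 14,000.

Kerensa receives 14,000.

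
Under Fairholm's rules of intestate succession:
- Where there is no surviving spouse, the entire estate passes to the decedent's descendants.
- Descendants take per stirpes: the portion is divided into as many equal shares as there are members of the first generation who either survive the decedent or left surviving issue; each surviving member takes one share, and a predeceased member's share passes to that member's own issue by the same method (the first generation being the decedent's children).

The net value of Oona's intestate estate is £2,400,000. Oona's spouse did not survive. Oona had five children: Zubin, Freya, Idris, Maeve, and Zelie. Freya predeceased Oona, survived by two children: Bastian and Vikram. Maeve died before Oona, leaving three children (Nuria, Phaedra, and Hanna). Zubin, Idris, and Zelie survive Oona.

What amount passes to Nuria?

The entire £2,400,000 passes to the descendants.
That amount (£2,400,000) is divided into 5 shares of £480,000: Zubin, Idris, and Zelie each take £480,000; Freya's £480,000 share passes to Freya's issue; Maeve's £480,000 share passes to Maeve's issue.
Freya's share (£480,000) is divided into 2 shares of £240,000: Bastian and Vikram each take £240,000.
Maeve's share (£480,000) is divided into 3 shares of £160,000: Nuria, Phaedra, and Hanna each take £160,000.

Nuria receives £160,000.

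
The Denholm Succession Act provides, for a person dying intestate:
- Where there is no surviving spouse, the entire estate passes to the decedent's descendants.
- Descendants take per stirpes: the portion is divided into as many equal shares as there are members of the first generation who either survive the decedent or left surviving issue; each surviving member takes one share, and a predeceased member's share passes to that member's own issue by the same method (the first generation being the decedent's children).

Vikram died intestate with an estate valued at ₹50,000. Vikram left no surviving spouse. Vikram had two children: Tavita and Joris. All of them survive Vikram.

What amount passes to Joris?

The entire ₹50,000 passes to the descendants.
That amount (₹50,000) is divided into 2 shares of ₹25,000: Tavita and Joris each take ₹25,000.

Joris receives ₹25,000.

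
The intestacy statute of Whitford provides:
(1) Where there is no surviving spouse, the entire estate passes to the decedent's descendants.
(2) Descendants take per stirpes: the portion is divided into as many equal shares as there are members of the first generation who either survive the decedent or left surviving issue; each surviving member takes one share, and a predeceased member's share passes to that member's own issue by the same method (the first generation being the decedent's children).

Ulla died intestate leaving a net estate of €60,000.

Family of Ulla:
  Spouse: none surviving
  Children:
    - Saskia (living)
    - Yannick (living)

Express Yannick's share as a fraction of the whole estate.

The entire €60,000 passes to the descendants.
That amount (€60,000) is divided into 2 shares of €30,000: Saskia and Yannick each take €30,000.

Yannick receives 1/2 of the estate.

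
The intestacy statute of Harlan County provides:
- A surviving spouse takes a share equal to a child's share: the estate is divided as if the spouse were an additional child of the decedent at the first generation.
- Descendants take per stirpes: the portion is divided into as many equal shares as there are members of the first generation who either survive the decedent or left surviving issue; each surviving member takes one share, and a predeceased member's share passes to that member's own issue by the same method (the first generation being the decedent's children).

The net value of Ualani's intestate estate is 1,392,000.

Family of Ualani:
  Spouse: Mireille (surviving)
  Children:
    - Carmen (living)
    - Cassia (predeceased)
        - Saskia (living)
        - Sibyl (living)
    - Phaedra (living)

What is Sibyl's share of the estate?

Sibyl receives 174,000.

The spouse counts as an additional share at the children's level, so there are 4 primary shares of 348,000. Mireille takes one such share (348,000).
The children's combined portion (1,044,000) is divided into 3 shares of 348,000: Carmen and Phaedra each take 348,000; Cassia's 348,000 share passes to Cassia's issue.
Cassia's share (348,000) is divided into 2 shares of 174,000: Saskia and Sibyl each take 174,000.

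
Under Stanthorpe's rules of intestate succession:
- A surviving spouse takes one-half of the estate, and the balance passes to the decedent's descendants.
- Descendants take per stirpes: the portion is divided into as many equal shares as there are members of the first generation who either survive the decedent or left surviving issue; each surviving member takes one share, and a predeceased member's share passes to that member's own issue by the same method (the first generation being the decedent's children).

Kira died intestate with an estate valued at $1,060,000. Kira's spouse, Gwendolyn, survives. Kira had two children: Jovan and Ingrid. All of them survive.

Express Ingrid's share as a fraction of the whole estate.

Ingrid receives 1/4 of the estate.

Gwendolyn takes one-half of $1,060,000 = $530,000. The remaining $530,000 passes to the descendants.
The descendants' portion ($530,000) is divided into 2 shares of $265,000: Jovan and Ingrid each take $265,000.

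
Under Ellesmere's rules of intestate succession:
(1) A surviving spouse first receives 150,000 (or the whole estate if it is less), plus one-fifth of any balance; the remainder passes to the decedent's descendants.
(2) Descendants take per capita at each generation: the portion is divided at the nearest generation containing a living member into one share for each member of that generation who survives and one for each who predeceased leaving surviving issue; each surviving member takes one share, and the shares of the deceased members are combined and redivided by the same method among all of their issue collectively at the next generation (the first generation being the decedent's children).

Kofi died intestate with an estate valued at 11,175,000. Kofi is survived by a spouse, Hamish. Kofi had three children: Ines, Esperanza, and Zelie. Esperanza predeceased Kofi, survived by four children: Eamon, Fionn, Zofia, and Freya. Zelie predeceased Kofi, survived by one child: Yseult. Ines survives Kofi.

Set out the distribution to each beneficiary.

Hamish: 2,355,000; Ines: 2,940,000; Eamon: 1,176,000; Fionn: 1,176,000; Zofia: 1,176,000; Freya: 1,176,000; Yseult: 1,176,000

Hamish first takes 150,000, leaving a balance of 11,025,000. Hamish then takes one-fifth of the balance (2,205,000), for a total of 2,355,000. The remaining 8,820,000 passes to the descendants.
The descendants' portion (8,820,000) is divided at the children's generation into 3 shares of 2,940,000. Ines takes 2,940,000. The 2 shares of the deceased (Esperanza and Zelie) are combined into a pool of 5,880,000.
That pool (5,880,000) is divided at the grandchildren's generation equally among Eamon, Fionn, Zofia, Freya, and Yseult: 1,176,000 each.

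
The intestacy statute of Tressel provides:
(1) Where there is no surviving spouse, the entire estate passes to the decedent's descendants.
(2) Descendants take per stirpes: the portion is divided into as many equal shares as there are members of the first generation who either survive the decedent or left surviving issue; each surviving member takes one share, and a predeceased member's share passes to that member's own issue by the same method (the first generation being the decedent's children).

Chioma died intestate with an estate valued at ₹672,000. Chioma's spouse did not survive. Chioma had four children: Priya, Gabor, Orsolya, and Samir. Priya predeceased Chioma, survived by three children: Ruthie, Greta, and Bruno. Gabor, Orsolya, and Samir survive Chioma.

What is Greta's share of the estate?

The entire ₹672,000 passes to the descendants.
That amount (₹672,000) is divided into 4 shares of ₹168,000: Gabor, Orsolya, and Samir each take ₹168,000; Priya's ₹168,000 share passes to Priya's issue.
Priya's share (₹168,000) is divided into 3 shares of ₹56,000: Ruthie, Greta, and Bruno each take ₹56,000.

Greta receives ₹56,000.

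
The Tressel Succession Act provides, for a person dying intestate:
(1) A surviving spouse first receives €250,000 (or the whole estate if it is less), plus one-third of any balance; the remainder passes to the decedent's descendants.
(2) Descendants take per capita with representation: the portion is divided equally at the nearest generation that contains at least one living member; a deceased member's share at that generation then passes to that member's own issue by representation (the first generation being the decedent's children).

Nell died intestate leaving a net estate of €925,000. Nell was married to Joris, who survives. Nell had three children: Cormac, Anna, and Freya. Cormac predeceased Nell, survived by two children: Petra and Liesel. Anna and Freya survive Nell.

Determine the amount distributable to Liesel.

Liesel receives €75,000.

Joris first takes €250,000, leaving a balance of €675,000. Joris then takes one-third of the balance (€225,000), for a total of €475,000. The remaining €450,000 passes to the descendants.
The descendants' portion (€450,000) is divided into 3 shares of €150,000: Anna and Freya each take €150,000; Cormac's €150,000 share passes to Cormac's issue.
Cormac's share (€150,000) is divided into 2 shares of €75,000: Petra and Liesel each take €75,000.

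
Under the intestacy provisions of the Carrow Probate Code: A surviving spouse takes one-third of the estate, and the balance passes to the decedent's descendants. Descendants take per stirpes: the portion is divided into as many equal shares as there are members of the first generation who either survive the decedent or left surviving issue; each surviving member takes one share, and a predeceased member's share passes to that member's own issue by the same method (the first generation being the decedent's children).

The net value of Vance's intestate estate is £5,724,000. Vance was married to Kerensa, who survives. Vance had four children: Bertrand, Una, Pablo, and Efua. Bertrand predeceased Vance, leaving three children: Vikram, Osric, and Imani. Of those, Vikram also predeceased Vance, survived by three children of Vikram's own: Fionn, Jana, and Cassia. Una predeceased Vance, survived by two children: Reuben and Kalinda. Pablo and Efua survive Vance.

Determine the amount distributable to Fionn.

Kerensa takes one-third of £5,724,000 = £1,908,000. The remaining £3,816,000 passes to the descendants.
The descendants' portion (£3,816,000) is divided into 4 shares of £954,000: Pablo and Efua each take £954,000; Bertrand's £954,000 share passes to Bertrand's issue; Una's £954,000 share passes to Una's issue.
Bertrand's share (£954,000) is divided into 3 shares of £318,000: Osric and Imani each take £318,000; Vikram's £318,000 share passes to Vikram's issue.
Vikram's share (£318,000) is divided into 3 shares of £106,000: Fionn, Jana, and Cassia each take £106,000.
Una's share (£954,000) is divided into 2 shares of £477,000: Reuben and Kalinda each take £477,000.

Fionn receives £106,000.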